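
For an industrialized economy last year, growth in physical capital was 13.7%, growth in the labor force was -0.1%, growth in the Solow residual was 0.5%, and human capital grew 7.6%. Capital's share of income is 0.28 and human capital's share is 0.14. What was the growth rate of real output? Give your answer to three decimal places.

Labor's share = 1 − 0.28 − 0.14 = 0.58.
Physical capital: 0.28 × 13.7 = 3.836 pp.
Human capital: 0.14 × 7.6 = 1.064 pp.
The labor force: 0.58 × (-0.1) = -0.058 pp.
Output growth = 0.5 + 4.842 = 5.342%.

Real output grew 5.342%.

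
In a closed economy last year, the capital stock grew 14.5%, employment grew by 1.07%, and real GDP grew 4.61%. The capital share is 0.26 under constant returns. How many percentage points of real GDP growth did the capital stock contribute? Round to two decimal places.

3.77 percentage points

Contribution = share × growth = 0.26 × 14.5 = 3.77 pp.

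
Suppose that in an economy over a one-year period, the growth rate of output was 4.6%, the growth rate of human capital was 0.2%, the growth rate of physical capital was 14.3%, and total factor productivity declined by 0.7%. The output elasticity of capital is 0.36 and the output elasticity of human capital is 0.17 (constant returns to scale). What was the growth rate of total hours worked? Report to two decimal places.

Labor's share = 1 − 0.36 − 0.17 = 0.47.
gY = gA + 0.36×14.3 + 0.17×0.2 + 0.47×g.
0.47×g = 4.6 + 0.7 − 5.182 = 0.118.
g = 0.118 / 0.47 = 0.2511%.

0.25%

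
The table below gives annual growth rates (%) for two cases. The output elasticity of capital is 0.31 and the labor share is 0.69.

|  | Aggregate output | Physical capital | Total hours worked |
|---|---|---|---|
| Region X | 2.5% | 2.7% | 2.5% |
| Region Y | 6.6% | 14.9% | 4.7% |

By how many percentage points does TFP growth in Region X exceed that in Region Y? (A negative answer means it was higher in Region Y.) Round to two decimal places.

1.20 percentage points

Labor's share = 1 − 0.31 = 0.69.
Region X: TFP = 2.5 − 0.837 − 1.725 = -0.062%.
Region Y: TFP = 6.6 − 4.619 − 3.243 = -1.262%.
Difference = -0.062 − (-1.262) = 1.2 pp.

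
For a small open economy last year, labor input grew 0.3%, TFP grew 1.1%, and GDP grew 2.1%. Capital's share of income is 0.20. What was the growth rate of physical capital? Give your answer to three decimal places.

Physical capital grew 3.800%.

Labor's share = 1 − 0.2 = 0.8.
gY = gA + 0.8×0.3 + 0.2×g.
0.2×g = 2.1 − 1.1 − 0.24 = 0.76.
g = 0.76 / 0.2 = 3.8%.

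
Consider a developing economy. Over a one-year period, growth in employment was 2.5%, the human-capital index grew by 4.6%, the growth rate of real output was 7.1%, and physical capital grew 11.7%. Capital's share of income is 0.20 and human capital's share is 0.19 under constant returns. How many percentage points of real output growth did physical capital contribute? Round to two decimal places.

Contribution = share × growth = 0.2 × 11.7 = 2.34 pp.

2.34 percentage points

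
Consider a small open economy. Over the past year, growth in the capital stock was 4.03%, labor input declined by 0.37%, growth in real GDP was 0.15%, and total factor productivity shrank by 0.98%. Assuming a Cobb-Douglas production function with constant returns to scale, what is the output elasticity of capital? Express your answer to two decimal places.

gY = gA + α·gK + (1−α)·gL, so gY − gA − gL = α(gK − gL).
0.15 + 0.98 + 0.37 = α × (4.03 − (-0.37)).
1.5 = 4.4 α, so α = 0.3409.

α = 0.34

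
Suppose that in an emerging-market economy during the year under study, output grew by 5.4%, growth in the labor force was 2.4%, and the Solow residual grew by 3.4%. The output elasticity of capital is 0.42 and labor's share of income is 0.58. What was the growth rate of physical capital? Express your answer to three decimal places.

1.448%

Labor's share = 1 − 0.42 = 0.58.
gY = gA + 0.58×2.4 + 0.42×g.
0.42×g = 5.4 − 3.4 − 1.392 = 0.608.
g = 0.608 / 0.42 = 1.44762%.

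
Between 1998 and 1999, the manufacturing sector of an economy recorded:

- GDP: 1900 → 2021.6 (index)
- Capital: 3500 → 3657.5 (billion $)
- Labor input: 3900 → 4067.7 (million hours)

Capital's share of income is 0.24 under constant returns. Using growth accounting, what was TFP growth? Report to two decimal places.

GDP growth = (2021.6 − 1900) / 1900 = 6.4%.
Capital growth = (3657.5 − 3500) / 3500 = 4.5%.
Labor input growth = (4067.7 − 3900) / 3900 = 4.3%.
Labor's share = 1 − 0.24 = 0.76.
Capital: 0.24 × 4.5 = 1.08 pp.
Labor input: 0.76 × 4.3 = 3.268 pp.
TFP growth = 6.4 − 4.348 = 2.052%.

2.05%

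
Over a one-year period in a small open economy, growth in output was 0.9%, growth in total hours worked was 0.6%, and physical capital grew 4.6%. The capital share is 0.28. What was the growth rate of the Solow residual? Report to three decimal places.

-0.820%

Labor's share = 1 − 0.28 = 0.72.
Physical capital: 0.28 × 4.6 = 1.288 pp.
Total hours worked: 0.72 × 0.6 = 0.432 pp.
TFP growth = 0.9 − 1.72 = -0.82%.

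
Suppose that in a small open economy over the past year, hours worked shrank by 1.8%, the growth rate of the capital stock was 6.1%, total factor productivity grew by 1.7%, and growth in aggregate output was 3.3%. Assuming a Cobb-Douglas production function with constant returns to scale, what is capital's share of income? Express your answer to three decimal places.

gY = gA + α·gK + (1−α)·gL, so gY − gA − gL = α(gK − gL).
3.3 − 1.7 + 1.8 = α × (6.1 − (-1.8)).
3.4 = 7.9 α, so α = 0.43038.

α = 0.430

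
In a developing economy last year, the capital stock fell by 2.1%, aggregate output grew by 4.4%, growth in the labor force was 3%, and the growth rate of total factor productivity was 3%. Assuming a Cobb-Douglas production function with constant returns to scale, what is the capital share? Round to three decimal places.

0.314

gY = gA + α·gK + (1−α)·gL, so gY − gA − gL = α(gK − gL).
4.4 − 3 − 3 = α × (-2.1 − 3).
-1.6 = -5.1 α, so α = 0.31373.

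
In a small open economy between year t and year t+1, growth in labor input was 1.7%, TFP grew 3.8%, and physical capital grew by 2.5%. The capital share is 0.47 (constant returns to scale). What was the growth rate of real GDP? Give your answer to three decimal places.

Real GDP grew 5.876%.

Labor's share = 1 − 0.47 = 0.53.
Physical capital: 0.47 × 2.5 = 1.175 pp.
Labor input: 0.53 × 1.7 = 0.901 pp.
Output growth = 3.8 + 2.076 = 5.876%.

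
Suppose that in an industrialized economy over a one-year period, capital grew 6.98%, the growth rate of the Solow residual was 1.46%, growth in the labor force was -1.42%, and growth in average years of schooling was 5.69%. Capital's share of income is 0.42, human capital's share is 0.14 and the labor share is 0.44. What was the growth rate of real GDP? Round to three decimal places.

Real GDP growth was 4.563%.

Labor's share = 1 − 0.42 − 0.14 = 0.44.
Capital: 0.42 × 6.98 = 2.9316 pp.
Average years of schooling: 0.14 × 5.69 = 0.7966 pp.
The labor force: 0.44 × (-1.42) = -0.6248 pp.
Output growth = 1.46 + 3.1034 = 4.5634%.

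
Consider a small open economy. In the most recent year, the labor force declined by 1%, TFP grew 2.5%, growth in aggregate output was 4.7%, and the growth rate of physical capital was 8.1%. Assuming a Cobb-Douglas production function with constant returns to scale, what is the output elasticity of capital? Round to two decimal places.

gY = gA + α·gK + (1−α)·gL, so gY − gA − gL = α(gK − gL).
4.7 − 2.5 + 1 = α × (8.1 − (-1)).
3.2 = 9.1 α, so α = 0.3516.

α = 0.35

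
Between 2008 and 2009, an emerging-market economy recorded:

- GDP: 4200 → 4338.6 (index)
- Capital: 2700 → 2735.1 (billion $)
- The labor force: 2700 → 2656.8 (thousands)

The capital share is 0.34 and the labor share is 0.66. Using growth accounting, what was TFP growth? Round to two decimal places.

GDP growth = (4338.6 − 4200) / 4200 = 3.3%.
Capital growth = (2735.1 − 2700) / 2700 = 1.3%.
The labor force growth = (2656.8 − 2700) / 2700 = -1.6%.
Labor's share = 1 − 0.34 = 0.66.
Capital: 0.34 × 1.3 = 0.442 pp.
The labor force: 0.66 × (-1.6) = -1.056 pp.
TFP growth = 3.3 + 0.614 = 3.914%.

TFP growth was 3.91%.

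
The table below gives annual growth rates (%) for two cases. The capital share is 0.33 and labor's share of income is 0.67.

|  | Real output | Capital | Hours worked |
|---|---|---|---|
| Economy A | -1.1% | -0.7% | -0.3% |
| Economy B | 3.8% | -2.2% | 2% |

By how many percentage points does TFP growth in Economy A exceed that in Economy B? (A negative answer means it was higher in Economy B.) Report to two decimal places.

-3.85 percentage points

Labor's share = 1 − 0.33 = 0.67.
Economy A: TFP = -1.1 + 0.231 + 0.201 = -0.668%.
Economy B: TFP = 3.8 + 0.726 − 1.34 = 3.186%.
Difference = -0.668 − (3.186) = -3.854 pp.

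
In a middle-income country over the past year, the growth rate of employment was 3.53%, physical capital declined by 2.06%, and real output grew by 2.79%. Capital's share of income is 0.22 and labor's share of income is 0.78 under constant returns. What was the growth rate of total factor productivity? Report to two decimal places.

Total factor productivity growth was 0.49%.

Labor's share = 1 − 0.22 = 0.78.
Physical capital: 0.22 × (-2.06) = -0.4532 pp.
Employment: 0.78 × 3.53 = 2.7534 pp.
TFP growth = 2.79 − 2.3002 = 0.4898%.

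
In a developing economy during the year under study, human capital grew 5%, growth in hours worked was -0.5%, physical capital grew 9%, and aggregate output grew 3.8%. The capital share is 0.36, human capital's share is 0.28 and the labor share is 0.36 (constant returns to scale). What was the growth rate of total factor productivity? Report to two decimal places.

-0.66%

Labor's share = 1 − 0.36 − 0.28 = 0.36.
Physical capital: 0.36 × 9 = 3.24 pp.
Human capital: 0.28 × 5 = 1.4 pp.
Hours worked: 0.36 × (-0.5) = -0.18 pp.
TFP growth = 3.8 − 4.46 = -0.66%.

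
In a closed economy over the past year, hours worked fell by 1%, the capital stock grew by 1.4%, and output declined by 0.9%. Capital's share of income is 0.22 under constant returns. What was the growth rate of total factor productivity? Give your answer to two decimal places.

Labor's share = 1 − 0.22 = 0.78.
The capital stock: 0.22 × 1.4 = 0.308 pp.
Hours worked: 0.78 × (-1) = -0.78 pp.
TFP growth = -0.9 + 0.472 = -0.428%.

-0.43%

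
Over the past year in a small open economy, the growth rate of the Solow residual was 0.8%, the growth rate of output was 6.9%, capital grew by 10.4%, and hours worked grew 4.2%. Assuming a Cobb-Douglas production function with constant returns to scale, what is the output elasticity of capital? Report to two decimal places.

gY = gA + α·gK + (1−α)·gL, so gY − gA − gL = α(gK − gL).
6.9 − 0.8 − 4.2 = α × (10.4 − 4.2).
1.9 = 6.2 α, so α = 0.3065.

α = 0.31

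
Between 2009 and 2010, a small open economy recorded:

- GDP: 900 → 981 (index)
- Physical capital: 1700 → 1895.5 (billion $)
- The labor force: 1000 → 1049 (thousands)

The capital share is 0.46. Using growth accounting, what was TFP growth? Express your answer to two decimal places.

1.06%

GDP growth = (981 − 900) / 900 = 9%.
Physical capital growth = (1895.5 − 1700) / 1700 = 11.5%.
The labor force growth = (1049 − 1000) / 1000 = 4.9%.
Labor's share = 1 − 0.46 = 0.54.
Physical capital: 0.46 × 11.5 = 5.29 pp.
The labor force: 0.54 × 4.9 = 2.646 pp.
TFP growth = 9 − 7.936 = 1.064%.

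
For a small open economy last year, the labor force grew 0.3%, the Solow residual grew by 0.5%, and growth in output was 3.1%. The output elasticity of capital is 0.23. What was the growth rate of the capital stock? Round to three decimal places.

10.300%

Labor's share = 1 − 0.23 = 0.77.
gY = gA + 0.77×0.3 + 0.23×g.
0.23×g = 3.1 − 0.5 − 0.231 = 2.369.
g = 2.369 / 0.23 = 10.3%.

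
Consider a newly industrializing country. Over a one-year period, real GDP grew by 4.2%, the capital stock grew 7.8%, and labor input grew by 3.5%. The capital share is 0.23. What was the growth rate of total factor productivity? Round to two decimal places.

-0.29%

Labor's share = 1 − 0.23 = 0.77.
The capital stock: 0.23 × 7.8 = 1.794 pp.
Labor input: 0.77 × 3.5 = 2.695 pp.
TFP growth = 4.2 − 4.489 = -0.289%.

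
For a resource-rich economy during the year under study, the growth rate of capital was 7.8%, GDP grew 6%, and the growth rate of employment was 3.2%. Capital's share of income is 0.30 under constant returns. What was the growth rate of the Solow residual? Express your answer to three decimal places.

1.420%

Labor's share = 1 − 0.3 = 0.7.
Capital: 0.3 × 7.8 = 2.34 pp.
Employment: 0.7 × 3.2 = 2.24 pp.
TFP growth = 6 − 4.58 = 1.42%.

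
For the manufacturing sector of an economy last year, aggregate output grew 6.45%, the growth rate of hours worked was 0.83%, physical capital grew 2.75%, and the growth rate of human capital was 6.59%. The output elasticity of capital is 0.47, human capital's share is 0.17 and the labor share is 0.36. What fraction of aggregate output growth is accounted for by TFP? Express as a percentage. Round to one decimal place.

TFP accounted for 58.0% of growth.

Labor's share = 1 − 0.47 − 0.17 = 0.36.
Physical capital: 0.47 × 2.75 = 1.2925 pp.
Human capital: 0.17 × 6.59 = 1.1203 pp.
Hours worked: 0.36 × 0.83 = 0.2988 pp.
TFP growth = 6.45 − 2.7116 = 3.7384%.
TFP share of growth = 3.7384 / 6.45 × 100 = 57.96%.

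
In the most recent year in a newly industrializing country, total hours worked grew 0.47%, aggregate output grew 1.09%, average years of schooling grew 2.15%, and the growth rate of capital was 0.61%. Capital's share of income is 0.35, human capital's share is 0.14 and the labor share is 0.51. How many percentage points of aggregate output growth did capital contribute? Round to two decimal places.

Contribution = share × growth = 0.35 × 0.61 = 0.2135 pp.

0.21 percentage points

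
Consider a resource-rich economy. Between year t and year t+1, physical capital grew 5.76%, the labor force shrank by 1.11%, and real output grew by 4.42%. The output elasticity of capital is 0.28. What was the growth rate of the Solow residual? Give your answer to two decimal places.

Labor's share = 1 − 0.28 = 0.72.
Physical capital: 0.28 × 5.76 = 1.6128 pp.
The labor force: 0.72 × (-1.11) = -0.7992 pp.
TFP growth = 4.42 − 0.8136 = 3.6064%.

3.61%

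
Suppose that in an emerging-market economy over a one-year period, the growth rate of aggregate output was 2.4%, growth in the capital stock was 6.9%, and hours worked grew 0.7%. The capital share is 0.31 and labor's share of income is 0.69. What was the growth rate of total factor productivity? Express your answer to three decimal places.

Labor's share = 1 − 0.31 = 0.69.
The capital stock: 0.31 × 6.9 = 2.139 pp.
Hours worked: 0.69 × 0.7 = 0.483 pp.
TFP growth = 2.4 − 2.622 = -0.222%.

-0.222%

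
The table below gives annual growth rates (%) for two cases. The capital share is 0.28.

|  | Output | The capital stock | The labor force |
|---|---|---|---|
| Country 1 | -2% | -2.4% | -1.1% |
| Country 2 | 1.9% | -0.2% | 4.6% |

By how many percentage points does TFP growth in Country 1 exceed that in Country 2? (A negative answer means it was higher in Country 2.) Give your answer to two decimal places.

0.82 percentage points

Labor's share = 1 − 0.28 = 0.72.
Country 1: TFP = -2 + 0.672 + 0.792 = -0.536%.
Country 2: TFP = 1.9 + 0.056 − 3.312 = -1.356%.
Difference = -0.536 − (-1.356) = 0.82 pp.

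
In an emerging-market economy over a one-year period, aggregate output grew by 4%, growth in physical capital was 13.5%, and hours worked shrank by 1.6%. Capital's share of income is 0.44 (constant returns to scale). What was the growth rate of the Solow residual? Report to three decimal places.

Labor's share = 1 − 0.44 = 0.56.
Physical capital: 0.44 × 13.5 = 5.94 pp.
Hours worked: 0.56 × (-1.6) = -0.896 pp.
TFP growth = 4 − 5.044 = -1.044%.

-1.044%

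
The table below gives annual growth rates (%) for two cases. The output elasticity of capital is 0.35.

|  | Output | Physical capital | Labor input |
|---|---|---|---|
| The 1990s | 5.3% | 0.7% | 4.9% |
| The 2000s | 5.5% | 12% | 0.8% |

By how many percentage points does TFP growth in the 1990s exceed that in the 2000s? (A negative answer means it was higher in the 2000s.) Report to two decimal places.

Labor's share = 1 − 0.35 = 0.65.
The 1990s: TFP = 5.3 − 0.245 − 3.185 = 1.87%.
The 2000s: TFP = 5.5 − 4.2 − 0.52 = 0.78%.
Difference = 1.87 − (0.78) = 1.09 pp.

1.09 percentage points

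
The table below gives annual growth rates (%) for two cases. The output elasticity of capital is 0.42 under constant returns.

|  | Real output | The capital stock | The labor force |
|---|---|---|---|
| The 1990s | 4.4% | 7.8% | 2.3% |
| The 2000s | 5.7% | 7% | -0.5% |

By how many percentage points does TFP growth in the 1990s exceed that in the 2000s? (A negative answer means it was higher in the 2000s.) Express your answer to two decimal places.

-3.26 percentage points

Labor's share = 1 − 0.42 = 0.58.
The 1990s: TFP = 4.4 − 3.276 − 1.334 = -0.21%.
The 2000s: TFP = 5.7 − 2.94 + 0.29 = 3.05%.
Difference = -0.21 − (3.05) = -3.26 pp.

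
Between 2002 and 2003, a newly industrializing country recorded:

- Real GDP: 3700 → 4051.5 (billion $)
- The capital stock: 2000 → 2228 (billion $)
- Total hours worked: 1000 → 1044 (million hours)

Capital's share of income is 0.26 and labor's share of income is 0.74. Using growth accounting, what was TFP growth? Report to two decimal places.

Real GDP growth = (4051.5 − 3700) / 3700 = 9.5%.
The capital stock growth = (2228 − 2000) / 2000 = 11.4%.
Total hours worked growth = (1044 − 1000) / 1000 = 4.4%.
Labor's share = 1 − 0.26 = 0.74.
The capital stock: 0.26 × 11.4 = 2.964 pp.
Total hours worked: 0.74 × 4.4 = 3.256 pp.
TFP growth = 9.5 − 6.22 = 3.28%.

3.28%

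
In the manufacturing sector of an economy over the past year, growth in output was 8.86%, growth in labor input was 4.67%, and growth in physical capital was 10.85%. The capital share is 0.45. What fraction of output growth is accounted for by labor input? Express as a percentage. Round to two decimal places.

Labor's share = 1 − 0.45 = 0.55.
Labor input contributed 0.55 × 4.67 = 2.5685 pp.
Share of growth = 2.5685 / 8.86 × 100 = 28.9898%.

Labor input accounted for 28.99% of growth.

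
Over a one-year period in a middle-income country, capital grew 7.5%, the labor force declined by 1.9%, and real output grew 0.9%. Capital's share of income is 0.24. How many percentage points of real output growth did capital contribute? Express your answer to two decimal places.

Contribution = share × growth = 0.24 × 7.5 = 1.8 pp.

1.80 percentage points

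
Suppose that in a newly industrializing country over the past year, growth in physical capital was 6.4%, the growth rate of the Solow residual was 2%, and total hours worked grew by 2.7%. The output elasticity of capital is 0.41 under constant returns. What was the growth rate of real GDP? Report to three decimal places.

Labor's share = 1 − 0.41 = 0.59.
Physical capital: 0.41 × 6.4 = 2.624 pp.
Total hours worked: 0.59 × 2.7 = 1.593 pp.
Output growth = 2 + 4.217 = 6.217%.

6.217%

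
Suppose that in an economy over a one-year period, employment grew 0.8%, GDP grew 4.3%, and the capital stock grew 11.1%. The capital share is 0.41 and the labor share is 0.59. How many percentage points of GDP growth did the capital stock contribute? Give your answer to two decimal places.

4.55

Contribution = share × growth = 0.41 × 11.1 = 4.551 pp.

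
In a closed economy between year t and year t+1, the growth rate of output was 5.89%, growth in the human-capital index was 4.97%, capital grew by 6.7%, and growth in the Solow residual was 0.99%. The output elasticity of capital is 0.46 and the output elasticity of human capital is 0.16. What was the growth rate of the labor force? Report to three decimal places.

2.692%

Labor's share = 1 − 0.46 − 0.16 = 0.38.
gY = gA + 0.46×6.7 + 0.16×4.97 + 0.38×g.
0.38×g = 5.89 − 0.99 − 3.8772 = 1.0228.
g = 1.0228 / 0.38 = 2.69158%.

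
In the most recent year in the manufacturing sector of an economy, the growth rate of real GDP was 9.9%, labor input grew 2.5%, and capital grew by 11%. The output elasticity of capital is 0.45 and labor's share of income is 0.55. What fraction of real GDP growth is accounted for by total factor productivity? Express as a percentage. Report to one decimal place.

Labor's share = 1 − 0.45 = 0.55.
Capital: 0.45 × 11 = 4.95 pp.
Labor input: 0.55 × 2.5 = 1.375 pp.
TFP growth = 9.9 − 6.325 = 3.575%.
TFP share of growth = 3.575 / 9.9 × 100 = 36.111%.

Total factor productivity accounted for 36.1% of growth.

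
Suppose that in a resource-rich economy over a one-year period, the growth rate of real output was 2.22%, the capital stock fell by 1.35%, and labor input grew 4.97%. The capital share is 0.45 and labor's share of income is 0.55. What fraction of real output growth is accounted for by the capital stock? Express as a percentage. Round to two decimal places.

-27.36%

The capital stock contributed 0.45 × (-1.35) = -0.6075 pp.
Share of growth = -0.6075 / 2.22 × 100 = -27.3649%.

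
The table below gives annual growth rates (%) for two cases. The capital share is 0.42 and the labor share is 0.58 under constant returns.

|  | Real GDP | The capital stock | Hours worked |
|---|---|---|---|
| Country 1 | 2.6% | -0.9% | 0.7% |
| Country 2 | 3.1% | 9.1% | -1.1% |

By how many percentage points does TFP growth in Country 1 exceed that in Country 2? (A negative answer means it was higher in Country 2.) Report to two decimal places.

2.66 percentage points

Labor's share = 1 − 0.42 = 0.58.
Country 1: TFP = 2.6 + 0.378 − 0.406 = 2.572%.
Country 2: TFP = 3.1 − 3.822 + 0.638 = -0.084%.
Difference = 2.572 − (-0.084) = 2.656 pp.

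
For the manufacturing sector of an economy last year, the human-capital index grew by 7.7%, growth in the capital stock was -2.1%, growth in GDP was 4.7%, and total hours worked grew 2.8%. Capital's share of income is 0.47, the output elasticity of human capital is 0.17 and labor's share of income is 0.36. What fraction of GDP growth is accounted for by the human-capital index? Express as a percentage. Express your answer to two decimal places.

The human-capital index contributed 0.17 × 7.7 = 1.309 pp.
Share of growth = 1.309 / 4.7 × 100 = 27.8511%.

The human-capital index accounted for 27.85% of growth.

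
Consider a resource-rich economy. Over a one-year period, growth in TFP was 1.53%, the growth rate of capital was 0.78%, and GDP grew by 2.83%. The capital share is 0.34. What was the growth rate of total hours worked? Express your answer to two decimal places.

1.57%

Labor's share = 1 − 0.34 = 0.66.
gY = gA + 0.34×0.78 + 0.66×g.
0.66×g = 2.83 − 1.53 − 0.2652 = 1.0348.
g = 1.0348 / 0.66 = 1.5679%.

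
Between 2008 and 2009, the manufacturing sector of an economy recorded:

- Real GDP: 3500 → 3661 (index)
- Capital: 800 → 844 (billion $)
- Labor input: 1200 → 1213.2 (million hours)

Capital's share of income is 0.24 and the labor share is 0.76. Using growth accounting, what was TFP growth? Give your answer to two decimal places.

TFP growth was 2.44%.

Real GDP growth = (3661 − 3500) / 3500 = 4.6%.
Capital growth = (844 − 800) / 800 = 5.5%.
Labor input growth = (1213.2 − 1200) / 1200 = 1.1%.
Labor's share = 1 − 0.24 = 0.76.
Capital: 0.24 × 5.5 = 1.32 pp.
Labor input: 0.76 × 1.1 = 0.836 pp.
TFP growth = 4.6 − 2.156 = 2.444%.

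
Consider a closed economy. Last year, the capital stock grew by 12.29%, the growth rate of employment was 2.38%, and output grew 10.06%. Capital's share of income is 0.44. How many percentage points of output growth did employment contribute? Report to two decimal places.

Labor's share = 1 − 0.44 = 0.56.
Contribution = share × growth = 0.56 × 2.38 = 1.3328 pp.

1.33 pp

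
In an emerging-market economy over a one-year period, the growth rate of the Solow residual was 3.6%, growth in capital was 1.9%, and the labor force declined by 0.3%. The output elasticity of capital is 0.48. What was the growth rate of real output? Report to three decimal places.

4.356%

Labor's share = 1 − 0.48 = 0.52.
Capital: 0.48 × 1.9 = 0.912 pp.
The labor force: 0.52 × (-0.3) = -0.156 pp.
Output growth = 3.6 + 0.756 = 4.356%.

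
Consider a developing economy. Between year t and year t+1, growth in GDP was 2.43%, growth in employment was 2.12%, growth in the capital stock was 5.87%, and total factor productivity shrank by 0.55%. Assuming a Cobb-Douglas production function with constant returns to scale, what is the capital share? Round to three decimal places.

gY = gA + α·gK + (1−α)·gL, so gY − gA − gL = α(gK − gL).
2.43 + 0.55 − 2.12 = α × (5.87 − 2.12).
0.86 = 3.75 α, so α = 0.22933.

0.229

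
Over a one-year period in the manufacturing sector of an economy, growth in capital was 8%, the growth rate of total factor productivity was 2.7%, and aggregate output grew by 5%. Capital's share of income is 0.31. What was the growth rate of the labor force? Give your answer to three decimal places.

-0.261%

Labor's share = 1 − 0.31 = 0.69.
gY = gA + 0.31×8 + 0.69×g.
0.69×g = 5 − 2.7 − 2.48 = -0.18.
g = -0.18 / 0.69 = -0.26087%.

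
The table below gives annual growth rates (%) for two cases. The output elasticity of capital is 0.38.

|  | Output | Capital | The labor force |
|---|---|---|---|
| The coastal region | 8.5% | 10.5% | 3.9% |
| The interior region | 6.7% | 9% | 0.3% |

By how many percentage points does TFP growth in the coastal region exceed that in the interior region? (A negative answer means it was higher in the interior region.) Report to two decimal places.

-1.00 percentage points

Labor's share = 1 − 0.38 = 0.62.
The coastal region: TFP = 8.5 − 3.99 − 2.418 = 2.092%.
The interior region: TFP = 6.7 − 3.42 − 0.186 = 3.094%.
Difference = 2.092 − (3.094) = -1.002 pp.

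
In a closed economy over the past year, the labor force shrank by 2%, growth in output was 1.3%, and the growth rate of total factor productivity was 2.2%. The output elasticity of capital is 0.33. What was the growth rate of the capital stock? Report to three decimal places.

Labor's share = 1 − 0.33 = 0.67.
gY = gA + 0.67×(-2) + 0.33×g.
0.33×g = 1.3 − 2.2 + 1.34 = 0.44.
g = 0.44 / 0.33 = 1.33333%.

1.333%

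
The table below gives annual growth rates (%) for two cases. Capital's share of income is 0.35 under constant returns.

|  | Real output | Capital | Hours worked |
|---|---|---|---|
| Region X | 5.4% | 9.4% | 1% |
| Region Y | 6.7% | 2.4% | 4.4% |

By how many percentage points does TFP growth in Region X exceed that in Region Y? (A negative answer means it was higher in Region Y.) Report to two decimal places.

Labor's share = 1 − 0.35 = 0.65.
Region X: TFP = 5.4 − 3.29 − 0.65 = 1.46%.
Region Y: TFP = 6.7 − 0.84 − 2.86 = 3%.
Difference = 1.46 − (3) = -1.54 pp.

-1.54 percentage points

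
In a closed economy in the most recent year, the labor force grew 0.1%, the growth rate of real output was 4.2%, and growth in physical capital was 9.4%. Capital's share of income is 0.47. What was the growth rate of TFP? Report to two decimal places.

-0.27%

Labor's share = 1 − 0.47 = 0.53.
Physical capital: 0.47 × 9.4 = 4.418 pp.
The labor force: 0.53 × 0.1 = 0.053 pp.
TFP growth = 4.2 − 4.471 = -0.271%.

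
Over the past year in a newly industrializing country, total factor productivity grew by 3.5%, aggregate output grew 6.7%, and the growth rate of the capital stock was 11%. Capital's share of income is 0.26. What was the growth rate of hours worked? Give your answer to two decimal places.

Labor's share = 1 − 0.26 = 0.74.
gY = gA + 0.26×11 + 0.74×g.
0.74×g = 6.7 − 3.5 − 2.86 = 0.34.
g = 0.34 / 0.74 = 0.4595%.

0.46%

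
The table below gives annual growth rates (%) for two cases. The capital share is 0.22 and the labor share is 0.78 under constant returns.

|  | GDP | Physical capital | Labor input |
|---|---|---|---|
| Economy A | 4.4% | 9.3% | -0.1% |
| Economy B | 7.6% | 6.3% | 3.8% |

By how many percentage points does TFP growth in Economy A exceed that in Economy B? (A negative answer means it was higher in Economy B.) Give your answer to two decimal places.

Labor's share = 1 − 0.22 = 0.78.
Economy A: TFP = 4.4 − 2.046 + 0.078 = 2.432%.
Economy B: TFP = 7.6 − 1.386 − 2.964 = 3.25%.
Difference = 2.432 − (3.25) = -0.818 pp.

-0.82 percentage points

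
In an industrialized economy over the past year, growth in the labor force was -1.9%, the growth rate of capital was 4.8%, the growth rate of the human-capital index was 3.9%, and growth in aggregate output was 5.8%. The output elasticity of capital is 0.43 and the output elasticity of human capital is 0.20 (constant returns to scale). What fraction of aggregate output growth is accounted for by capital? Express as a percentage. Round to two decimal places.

Capital contributed 0.43 × 4.8 = 2.064 pp.
Share of growth = 2.064 / 5.8 × 100 = 35.5862%.

35.59%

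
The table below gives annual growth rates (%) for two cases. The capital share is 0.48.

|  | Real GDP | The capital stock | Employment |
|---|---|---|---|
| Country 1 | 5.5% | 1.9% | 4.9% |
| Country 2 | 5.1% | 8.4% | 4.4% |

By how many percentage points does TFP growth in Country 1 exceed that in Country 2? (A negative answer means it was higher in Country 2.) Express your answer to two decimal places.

3.26 percentage points

Labor's share = 1 − 0.48 = 0.52.
Country 1: TFP = 5.5 − 0.912 − 2.548 = 2.04%.
Country 2: TFP = 5.1 − 4.032 − 2.288 = -1.22%.
Difference = 2.04 − (-1.22) = 3.26 pp.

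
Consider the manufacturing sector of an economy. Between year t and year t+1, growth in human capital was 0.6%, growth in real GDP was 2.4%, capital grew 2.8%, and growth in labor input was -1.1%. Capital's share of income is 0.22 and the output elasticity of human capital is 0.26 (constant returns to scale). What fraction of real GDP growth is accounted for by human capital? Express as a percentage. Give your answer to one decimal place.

Human capital accounted for 6.5% of growth.

Human capital contributed 0.26 × 0.6 = 0.156 pp.
Share of growth = 0.156 / 2.4 × 100 = 6.5%.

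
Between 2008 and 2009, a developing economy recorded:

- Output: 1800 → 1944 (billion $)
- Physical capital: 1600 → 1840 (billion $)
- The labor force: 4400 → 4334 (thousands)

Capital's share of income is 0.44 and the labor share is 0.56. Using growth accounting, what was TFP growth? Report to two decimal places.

Output growth = (1944 − 1800) / 1800 = 8%.
Physical capital growth = (1840 − 1600) / 1600 = 15%.
The labor force growth = (4334 − 4400) / 4400 = -1.5%.
Labor's share = 1 − 0.44 = 0.56.
Physical capital: 0.44 × 15 = 6.6 pp.
The labor force: 0.56 × (-1.5) = -0.84 pp.
TFP growth = 8 − 5.76 = 2.24%.

TFP growth was 2.24%.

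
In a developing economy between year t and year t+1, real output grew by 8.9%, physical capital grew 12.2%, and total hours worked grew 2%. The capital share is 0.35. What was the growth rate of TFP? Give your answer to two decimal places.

Labor's share = 1 − 0.35 = 0.65.
Physical capital: 0.35 × 12.2 = 4.27 pp.
Total hours worked: 0.65 × 2 = 1.3 pp.
TFP growth = 8.9 − 5.57 = 3.33%.

TFP growth was 3.33%.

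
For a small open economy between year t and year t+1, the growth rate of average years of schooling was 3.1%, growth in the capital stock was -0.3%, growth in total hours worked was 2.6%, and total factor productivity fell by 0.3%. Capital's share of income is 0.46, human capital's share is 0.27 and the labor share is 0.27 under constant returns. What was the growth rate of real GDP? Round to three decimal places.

Labor's share = 1 − 0.46 − 0.27 = 0.27.
The capital stock: 0.46 × (-0.3) = -0.138 pp.
Average years of schooling: 0.27 × 3.1 = 0.837 pp.
Total hours worked: 0.27 × 2.6 = 0.702 pp.
Output growth = -0.3 + 1.401 = 1.101%.

1.101%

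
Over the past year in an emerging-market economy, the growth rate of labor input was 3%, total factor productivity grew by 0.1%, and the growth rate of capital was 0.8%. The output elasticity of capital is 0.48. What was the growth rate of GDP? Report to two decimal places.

2.04%

Labor's share = 1 − 0.48 = 0.52.
Capital: 0.48 × 0.8 = 0.384 pp.
Labor input: 0.52 × 3 = 1.56 pp.
Output growth = 0.1 + 1.944 = 2.044%.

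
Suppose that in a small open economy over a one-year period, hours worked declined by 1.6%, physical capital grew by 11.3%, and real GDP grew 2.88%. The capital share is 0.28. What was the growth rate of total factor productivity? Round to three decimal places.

Total factor productivity grew 0.868%.

Labor's share = 1 − 0.28 = 0.72.
Physical capital: 0.28 × 11.3 = 3.164 pp.
Hours worked: 0.72 × (-1.6) = -1.152 pp.
TFP growth = 2.88 − 2.012 = 0.868%.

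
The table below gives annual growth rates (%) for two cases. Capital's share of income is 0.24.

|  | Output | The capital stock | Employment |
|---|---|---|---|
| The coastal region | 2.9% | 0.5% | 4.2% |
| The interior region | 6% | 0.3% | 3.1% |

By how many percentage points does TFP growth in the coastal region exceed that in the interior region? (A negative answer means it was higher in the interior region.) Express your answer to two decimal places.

-3.98 percentage points

Labor's share = 1 − 0.24 = 0.76.
The coastal region: TFP = 2.9 − 0.12 − 3.192 = -0.412%.
The interior region: TFP = 6 − 0.072 − 2.356 = 3.572%.
Difference = -0.412 − (3.572) = -3.984 pp.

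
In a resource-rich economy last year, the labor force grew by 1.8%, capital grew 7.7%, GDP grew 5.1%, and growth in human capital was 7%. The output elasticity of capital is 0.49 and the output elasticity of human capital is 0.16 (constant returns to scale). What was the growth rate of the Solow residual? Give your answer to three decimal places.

-0.423%

Labor's share = 1 − 0.49 − 0.16 = 0.35.
Capital: 0.49 × 7.7 = 3.773 pp.
Human capital: 0.16 × 7 = 1.12 pp.
The labor force: 0.35 × 1.8 = 0.63 pp.
TFP growth = 5.1 − 5.523 = -0.423%.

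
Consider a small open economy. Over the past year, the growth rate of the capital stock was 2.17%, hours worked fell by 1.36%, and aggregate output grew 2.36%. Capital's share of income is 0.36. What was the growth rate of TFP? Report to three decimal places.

Labor's share = 1 − 0.36 = 0.64.
The capital stock: 0.36 × 2.17 = 0.7812 pp.
Hours worked: 0.64 × (-1.36) = -0.8704 pp.
TFP growth = 2.36 + 0.0892 = 2.4492%.

2.449%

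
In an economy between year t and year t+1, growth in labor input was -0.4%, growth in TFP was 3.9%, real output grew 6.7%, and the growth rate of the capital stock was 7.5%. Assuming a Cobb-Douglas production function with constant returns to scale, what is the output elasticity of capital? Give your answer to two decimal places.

0.41

gY = gA + α·gK + (1−α)·gL, so gY − gA − gL = α(gK − gL).
6.7 − 3.9 + 0.4 = α × (7.5 − (-0.4)).
3.2 = 7.9 α, so α = 0.4051.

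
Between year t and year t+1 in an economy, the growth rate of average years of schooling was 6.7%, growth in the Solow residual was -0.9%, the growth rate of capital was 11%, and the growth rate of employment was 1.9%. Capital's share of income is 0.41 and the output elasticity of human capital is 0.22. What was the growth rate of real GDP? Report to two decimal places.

Real GDP grew 5.79%.

Labor's share = 1 − 0.41 − 0.22 = 0.37.
Capital: 0.41 × 11 = 4.51 pp.
Average years of schooling: 0.22 × 6.7 = 1.474 pp.
Employment: 0.37 × 1.9 = 0.703 pp.
Output growth = -0.9 + 6.687 = 5.787%.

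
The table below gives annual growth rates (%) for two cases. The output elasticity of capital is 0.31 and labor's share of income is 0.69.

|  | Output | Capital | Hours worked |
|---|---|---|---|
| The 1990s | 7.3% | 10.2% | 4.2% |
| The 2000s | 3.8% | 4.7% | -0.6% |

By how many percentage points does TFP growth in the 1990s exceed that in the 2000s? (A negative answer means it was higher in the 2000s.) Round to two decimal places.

-1.52 percentage points

Labor's share = 1 − 0.31 = 0.69.
The 1990s: TFP = 7.3 − 3.162 − 2.898 = 1.24%.
The 2000s: TFP = 3.8 − 1.457 + 0.414 = 2.757%.
Difference = 1.24 − (2.757) = -1.517 pp.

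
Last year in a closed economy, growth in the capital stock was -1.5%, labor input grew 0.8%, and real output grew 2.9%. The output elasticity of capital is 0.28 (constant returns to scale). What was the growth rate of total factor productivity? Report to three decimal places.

Total factor productivity grew 2.744%.

Labor's share = 1 − 0.28 = 0.72.
The capital stock: 0.28 × (-1.5) = -0.42 pp.
Labor input: 0.72 × 0.8 = 0.576 pp.
TFP growth = 2.9 − 0.156 = 2.744%.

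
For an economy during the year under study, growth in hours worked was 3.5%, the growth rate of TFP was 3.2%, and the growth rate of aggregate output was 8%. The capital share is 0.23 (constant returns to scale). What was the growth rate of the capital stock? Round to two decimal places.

Labor's share = 1 − 0.23 = 0.77.
gY = gA + 0.77×3.5 + 0.23×g.
0.23×g = 8 − 3.2 − 2.695 = 2.105.
g = 2.105 / 0.23 = 9.1522%.

9.15%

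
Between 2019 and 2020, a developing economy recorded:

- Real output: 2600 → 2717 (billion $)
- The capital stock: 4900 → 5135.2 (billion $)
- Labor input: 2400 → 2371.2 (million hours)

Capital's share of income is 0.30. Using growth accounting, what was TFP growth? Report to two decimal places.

3.90%

Real output growth = (2717 − 2600) / 2600 = 4.5%.
The capital stock growth = (5135.2 − 4900) / 4900 = 4.8%.
Labor input growth = (2371.2 − 2400) / 2400 = -1.2%.
Labor's share = 1 − 0.3 = 0.7.
The capital stock: 0.3 × 4.8 = 1.44 pp.
Labor input: 0.7 × (-1.2) = -0.84 pp.
TFP growth = 4.5 − 0.6 = 3.9%.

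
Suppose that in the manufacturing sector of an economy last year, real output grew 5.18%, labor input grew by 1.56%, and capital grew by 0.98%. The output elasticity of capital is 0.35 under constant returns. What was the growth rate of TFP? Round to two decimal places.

3.82%

Labor's share = 1 − 0.35 = 0.65.
Capital: 0.35 × 0.98 = 0.343 pp.
Labor input: 0.65 × 1.56 = 1.014 pp.
TFP growth = 5.18 − 1.357 = 3.823%.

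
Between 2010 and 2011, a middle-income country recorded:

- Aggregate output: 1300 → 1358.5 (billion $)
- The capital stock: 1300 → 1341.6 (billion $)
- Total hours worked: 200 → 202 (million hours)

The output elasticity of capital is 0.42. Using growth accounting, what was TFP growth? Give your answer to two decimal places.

2.58%

Aggregate output growth = (1358.5 − 1300) / 1300 = 4.5%.
The capital stock growth = (1341.6 − 1300) / 1300 = 3.2%.
Total hours worked growth = (202 − 200) / 200 = 1%.
Labor's share = 1 − 0.42 = 0.58.
The capital stock: 0.42 × 3.2 = 1.344 pp.
Total hours worked: 0.58 × 1 = 0.58 pp.
TFP growth = 4.5 − 1.924 = 2.576%.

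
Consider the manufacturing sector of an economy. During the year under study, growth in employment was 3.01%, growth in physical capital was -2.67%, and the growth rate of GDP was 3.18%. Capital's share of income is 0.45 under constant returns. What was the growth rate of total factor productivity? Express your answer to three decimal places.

2.726%

Labor's share = 1 − 0.45 = 0.55.
Physical capital: 0.45 × (-2.67) = -1.2015 pp.
Employment: 0.55 × 3.01 = 1.6555 pp.
TFP growth = 3.18 − 0.454 = 2.726%.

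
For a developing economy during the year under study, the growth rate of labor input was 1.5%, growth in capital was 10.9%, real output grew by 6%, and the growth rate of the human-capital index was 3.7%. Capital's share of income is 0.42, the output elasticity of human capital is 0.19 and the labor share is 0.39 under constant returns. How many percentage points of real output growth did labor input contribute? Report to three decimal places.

0.585 percentage points

Labor's share = 1 − 0.42 − 0.19 = 0.39.
Contribution = share × growth = 0.39 × 1.5 = 0.585 pp.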